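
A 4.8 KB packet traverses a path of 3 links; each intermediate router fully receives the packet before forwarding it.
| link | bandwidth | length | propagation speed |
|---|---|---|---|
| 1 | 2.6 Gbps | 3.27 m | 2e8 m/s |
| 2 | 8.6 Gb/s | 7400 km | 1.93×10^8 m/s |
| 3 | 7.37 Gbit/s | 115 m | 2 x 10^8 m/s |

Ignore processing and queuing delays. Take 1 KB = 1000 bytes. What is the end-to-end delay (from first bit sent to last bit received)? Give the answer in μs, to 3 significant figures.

38400 μs

L = 38400 bits.
Transmission delays (L/R per hop): 14.7692, 4.46512, 5.21031 μs; sum = 24.4447 μs.
Propagation delays (d/s per hop): 0.01635, 38342, 0.575 μs; sum = 38342.6 μs.
End-to-end = 38400 μs.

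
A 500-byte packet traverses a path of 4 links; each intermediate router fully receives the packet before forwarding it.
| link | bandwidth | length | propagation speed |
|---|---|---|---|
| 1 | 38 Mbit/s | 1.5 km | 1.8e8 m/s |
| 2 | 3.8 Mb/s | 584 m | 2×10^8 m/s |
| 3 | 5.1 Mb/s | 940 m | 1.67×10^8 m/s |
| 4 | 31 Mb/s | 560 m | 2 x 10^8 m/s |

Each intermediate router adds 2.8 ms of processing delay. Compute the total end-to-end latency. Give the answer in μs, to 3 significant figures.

10500 μs

L = 500 × 8 = 4000 bits.
Transmission delays (L/R per hop): 105.263, 1052.63, 784.314, 129.032 μs; sum = 2071.24 μs.
Propagation delays (d/s per hop): 8.33333, 2.92, 5.62874, 2.8 μs; sum = 19.6821 μs.
Processing at 3 router(s): 3 × 2.8 ms = 8400 μs.
End-to-end = 10500 μs.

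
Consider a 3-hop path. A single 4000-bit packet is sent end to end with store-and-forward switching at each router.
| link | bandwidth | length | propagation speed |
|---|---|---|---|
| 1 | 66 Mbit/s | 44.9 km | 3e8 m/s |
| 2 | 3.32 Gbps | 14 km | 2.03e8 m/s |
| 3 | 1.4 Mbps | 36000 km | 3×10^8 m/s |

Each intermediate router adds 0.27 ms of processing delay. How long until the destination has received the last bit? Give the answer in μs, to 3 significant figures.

Transmission delays (L/R per hop): 60.6061, 1.20482, 2857.14 μs; sum = 2918.95 μs.
Propagation delays (d/s per hop): 149.667, 68.9655, 120000 μs; sum = 120219 μs.
Processing at 2 router(s): 2 × 0.27 ms = 540 μs.
End-to-end = 124000 μs.

124000 μs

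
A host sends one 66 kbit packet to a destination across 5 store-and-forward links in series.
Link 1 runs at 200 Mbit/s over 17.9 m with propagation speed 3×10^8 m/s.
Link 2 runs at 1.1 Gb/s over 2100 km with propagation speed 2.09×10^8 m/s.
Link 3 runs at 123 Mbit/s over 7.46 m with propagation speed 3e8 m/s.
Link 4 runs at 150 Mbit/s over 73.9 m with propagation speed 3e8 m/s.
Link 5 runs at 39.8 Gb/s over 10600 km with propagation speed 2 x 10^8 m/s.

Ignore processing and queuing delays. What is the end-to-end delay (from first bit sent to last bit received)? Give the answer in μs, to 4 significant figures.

L = 66000 bits.
Transmission delays (L/R per hop): 330, 60, 536.585, 440, 1.65829 μs; sum = 1368.24 μs.
Propagation delays (d/s per hop): 0.0596667, 10047.8, 0.0248667, 0.246333, 53000 μs; sum = 63048.2 μs.
End-to-end = 64420 μs.

64420 μs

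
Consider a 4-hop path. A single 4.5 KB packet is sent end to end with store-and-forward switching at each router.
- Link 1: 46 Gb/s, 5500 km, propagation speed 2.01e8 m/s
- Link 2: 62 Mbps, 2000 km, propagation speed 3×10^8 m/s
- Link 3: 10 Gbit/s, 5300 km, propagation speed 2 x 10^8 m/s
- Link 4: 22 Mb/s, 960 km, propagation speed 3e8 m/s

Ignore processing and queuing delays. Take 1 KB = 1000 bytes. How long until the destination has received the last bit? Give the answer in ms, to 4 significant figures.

65.95 ms

L = 36000 bits.
Transmission delays (L/R per hop): 0.000782609, 0.580645, 0.0036, 1.63636 ms; sum = 2.22139 ms.
Propagation delays (d/s per hop): 27.3632, 6.66667, 26.5, 3.2 ms; sum = 63.7299 ms.
End-to-end = 65.95 ms.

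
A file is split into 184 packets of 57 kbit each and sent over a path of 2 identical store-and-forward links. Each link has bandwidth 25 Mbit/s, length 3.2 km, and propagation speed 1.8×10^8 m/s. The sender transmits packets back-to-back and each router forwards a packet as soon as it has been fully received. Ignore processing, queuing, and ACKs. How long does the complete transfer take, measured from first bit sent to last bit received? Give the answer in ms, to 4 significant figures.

421.8 ms

Per-hop transmission t_tx = L/R = 57000/25000000 = 2.28 ms.
Per-hop propagation t_prop = 3200/180000000 = 0.0177778 ms.
Pipeline fill: first packet needs 2·t_tx to clear all hops; remaining 183 packets each add one t_tx.
Total = (2+184-1)·t_tx + 2·t_prop = 185·2.28 + 2·0.0177778 = 421.8 ms.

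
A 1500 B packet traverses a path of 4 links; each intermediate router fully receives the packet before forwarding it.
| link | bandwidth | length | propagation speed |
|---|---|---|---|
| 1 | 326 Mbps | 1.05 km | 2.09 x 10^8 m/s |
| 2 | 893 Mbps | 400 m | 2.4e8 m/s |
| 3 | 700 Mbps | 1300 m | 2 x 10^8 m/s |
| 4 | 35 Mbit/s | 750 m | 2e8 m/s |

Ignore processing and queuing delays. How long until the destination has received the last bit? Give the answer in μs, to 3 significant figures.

427 μs

L = 1500 × 8 = 12000 bits.
Transmission delays (L/R per hop): 36.8098, 13.4378, 17.1429, 342.857 μs; sum = 410.248 μs.
Propagation delays (d/s per hop): 5.02392, 1.66667, 6.5, 3.75 μs; sum = 16.9406 μs.
End-to-end = 427 μs.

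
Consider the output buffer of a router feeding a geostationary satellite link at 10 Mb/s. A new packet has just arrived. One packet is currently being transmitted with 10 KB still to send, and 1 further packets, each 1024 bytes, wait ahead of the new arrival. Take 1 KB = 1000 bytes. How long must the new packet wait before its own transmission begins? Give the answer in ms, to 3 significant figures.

Each queued packet: L/R = 8192/10000000 = 0.8192 ms.
1 queued → 0.8192 ms.
Plus remaining 80000 bits of current packet: 8 ms.
Queuing delay = 8.82 ms.

8.82 ms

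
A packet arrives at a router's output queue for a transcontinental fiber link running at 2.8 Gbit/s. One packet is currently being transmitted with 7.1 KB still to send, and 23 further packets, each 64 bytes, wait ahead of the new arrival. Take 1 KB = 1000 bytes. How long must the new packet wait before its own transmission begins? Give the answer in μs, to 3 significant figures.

24.5 μs

Each queued packet: L/R = 512/2800000000 = 0.182857 μs.
23 queued → 4.20571 μs.
Plus remaining 56800 bits of current packet: 20.2857 μs.
Queuing delay = 24.5 μs.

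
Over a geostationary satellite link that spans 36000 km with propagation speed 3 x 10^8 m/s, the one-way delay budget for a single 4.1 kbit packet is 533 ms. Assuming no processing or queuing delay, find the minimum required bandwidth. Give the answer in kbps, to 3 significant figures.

Propagation delay = 36000000 / 300000000 = 120 ms.
Transmission budget = 533 − 120 = 413 ms.
R ≥ L / t_tx = 4100 bits / 0.413 s = 9.93 kbps.

9.93 kbps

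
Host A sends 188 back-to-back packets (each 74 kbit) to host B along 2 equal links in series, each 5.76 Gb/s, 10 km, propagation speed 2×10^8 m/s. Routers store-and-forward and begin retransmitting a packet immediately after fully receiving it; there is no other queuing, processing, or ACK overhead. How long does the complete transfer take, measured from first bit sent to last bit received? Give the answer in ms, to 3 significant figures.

Per-hop transmission t_tx = L/R = 74000/5760000000 = 0.0128472 ms.
Per-hop propagation t_prop = 10000/200000000 = 0.05 ms.
Pipeline fill: first packet needs 2·t_tx to clear all hops; remaining 187 packets each add one t_tx.
Total = (2+188-1)·t_tx + 2·t_prop = 189·0.0128472 + 2·0.05 = 2.53 ms.

2.53 ms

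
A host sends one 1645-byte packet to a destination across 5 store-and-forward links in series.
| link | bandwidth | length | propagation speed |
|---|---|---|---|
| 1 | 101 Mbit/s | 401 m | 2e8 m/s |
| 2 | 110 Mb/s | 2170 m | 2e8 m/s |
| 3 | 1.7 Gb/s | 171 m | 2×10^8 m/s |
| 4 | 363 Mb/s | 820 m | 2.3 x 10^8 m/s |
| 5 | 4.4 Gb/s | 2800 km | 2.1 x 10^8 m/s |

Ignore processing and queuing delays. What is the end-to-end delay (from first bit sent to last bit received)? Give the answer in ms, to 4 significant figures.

13.65 ms

L = 1645 × 8 = 13160 bits.
Transmission delays (L/R per hop): 0.130297, 0.119636, 0.00774118, 0.0362534, 0.00299091 ms; sum = 0.296919 ms.
Propagation delays (d/s per hop): 0.002005, 0.01085, 0.000855, 0.00356522, 13.3333 ms; sum = 13.3506 ms.
End-to-end = 13.65 ms.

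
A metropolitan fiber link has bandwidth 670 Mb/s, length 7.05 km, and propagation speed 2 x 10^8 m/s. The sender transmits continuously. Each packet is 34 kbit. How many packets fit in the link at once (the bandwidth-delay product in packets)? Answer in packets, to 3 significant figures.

0.695 packets

Propagation delay = 7050 / 200000000 = 3.525e-05 s.
BDP = R × t_prop = 670000000 × 3.525e-05 = 23617.5 bits.
In packets of 34000 bits: 0.695 packets.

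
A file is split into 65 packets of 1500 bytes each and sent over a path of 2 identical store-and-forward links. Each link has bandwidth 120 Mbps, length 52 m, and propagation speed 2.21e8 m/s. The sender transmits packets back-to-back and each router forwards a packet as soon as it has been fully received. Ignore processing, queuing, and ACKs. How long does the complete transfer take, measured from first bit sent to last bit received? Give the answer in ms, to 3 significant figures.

Per-hop transmission t_tx = L/R = 12000/120000000 = 0.1 ms.
Per-hop propagation t_prop = 52/221000000 = 0.000235294 ms.
Pipeline fill: first packet needs 2·t_tx to clear all hops; remaining 64 packets each add one t_tx.
Total = (2+65-1)·t_tx + 2·t_prop = 66·0.1 + 2·0.000235294 = 6.60 ms.

6.60 ms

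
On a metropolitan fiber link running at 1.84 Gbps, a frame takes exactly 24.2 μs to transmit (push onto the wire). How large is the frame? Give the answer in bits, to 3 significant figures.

L = R × t_tx = 1840000000 b/s × 2.42e-05 s = 44528 bits.

44500 bits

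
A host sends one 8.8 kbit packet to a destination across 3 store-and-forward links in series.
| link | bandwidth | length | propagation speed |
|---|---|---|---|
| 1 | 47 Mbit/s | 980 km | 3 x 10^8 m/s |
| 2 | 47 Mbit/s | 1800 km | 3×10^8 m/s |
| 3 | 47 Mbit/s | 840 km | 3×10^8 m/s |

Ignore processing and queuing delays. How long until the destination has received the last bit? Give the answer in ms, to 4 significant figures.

L = 8800 bits.
Transmission delay per hop = L/R = 8800/47000000 = 0.187234 ms; 3 hops → 0.561702 ms.
Propagation delays (d/s per hop): 3.26667, 6, 2.8 ms; sum = 12.0667 ms.
End-to-end = 12.63 ms.

12.63 ms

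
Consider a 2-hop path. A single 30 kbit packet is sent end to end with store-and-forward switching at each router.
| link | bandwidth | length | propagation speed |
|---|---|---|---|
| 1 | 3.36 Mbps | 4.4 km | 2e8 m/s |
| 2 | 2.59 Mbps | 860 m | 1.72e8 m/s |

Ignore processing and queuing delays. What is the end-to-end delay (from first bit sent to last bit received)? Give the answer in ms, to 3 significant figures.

L = 30000 bits.
Transmission delays (L/R per hop): 8.92857, 11.583 ms; sum = 20.5116 ms.
Propagation delays (d/s per hop): 0.022, 0.005 ms; sum = 0.027 ms.
End-to-end = 20.5 ms.

20.5 ms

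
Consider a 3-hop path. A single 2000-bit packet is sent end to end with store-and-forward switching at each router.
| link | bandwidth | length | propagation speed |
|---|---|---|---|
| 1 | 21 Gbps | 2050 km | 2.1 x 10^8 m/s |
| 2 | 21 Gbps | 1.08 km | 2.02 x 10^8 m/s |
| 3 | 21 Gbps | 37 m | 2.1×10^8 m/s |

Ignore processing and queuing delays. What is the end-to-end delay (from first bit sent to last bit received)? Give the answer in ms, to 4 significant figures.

Transmission delay per hop = L/R = 2000/21000000000 = 9.52381e-05 ms; 3 hops → 0.000285714 ms.
Propagation delays (d/s per hop): 9.7619, 0.00534653, 0.00017619 ms; sum = 9.76743 ms.
End-to-end = 9.768 ms.

9.768 ms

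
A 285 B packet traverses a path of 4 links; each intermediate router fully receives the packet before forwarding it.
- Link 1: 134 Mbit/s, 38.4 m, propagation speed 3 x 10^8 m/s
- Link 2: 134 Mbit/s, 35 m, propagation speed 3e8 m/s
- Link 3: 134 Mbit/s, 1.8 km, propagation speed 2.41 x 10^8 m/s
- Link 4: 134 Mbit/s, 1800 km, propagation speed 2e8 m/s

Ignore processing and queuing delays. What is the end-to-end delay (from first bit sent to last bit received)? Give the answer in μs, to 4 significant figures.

L = 285 × 8 = 2280 bits.
Transmission delay per hop = L/R = 2280/134000000 = 17.0149 μs; 4 hops → 68.0597 μs.
Propagation delays (d/s per hop): 0.128, 0.116667, 7.46888, 9000 μs; sum = 9007.71 μs.
End-to-end = 9076 μs.

9076 μs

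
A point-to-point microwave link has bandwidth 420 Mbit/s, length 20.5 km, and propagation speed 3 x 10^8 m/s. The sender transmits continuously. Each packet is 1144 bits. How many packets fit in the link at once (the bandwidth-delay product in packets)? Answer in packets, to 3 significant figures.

Propagation delay = 20500 / 300000000 = 6.83333e-05 s.
BDP = R × t_prop = 420000000 × 6.83333e-05 = 28700 bits.
In packets of 1144 bits: 25.1 packets.

25.1 packets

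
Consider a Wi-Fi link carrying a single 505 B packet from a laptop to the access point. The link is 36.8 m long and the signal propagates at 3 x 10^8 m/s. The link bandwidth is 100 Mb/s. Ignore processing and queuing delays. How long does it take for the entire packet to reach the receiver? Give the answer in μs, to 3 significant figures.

40.5 μs

L = 505 × 8 = 4040 bits.
Transmission delay = L/R = 4040 / 100000000 = 40.4 μs.
Propagation delay = d/s = 36.8 m / 300000000 m/s = 0.122667 μs.
Total = 40.5 μs.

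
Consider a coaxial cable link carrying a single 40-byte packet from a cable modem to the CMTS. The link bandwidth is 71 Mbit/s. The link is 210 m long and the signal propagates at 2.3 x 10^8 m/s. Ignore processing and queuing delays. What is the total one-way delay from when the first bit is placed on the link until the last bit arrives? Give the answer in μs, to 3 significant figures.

L = 40 × 8 = 320 bits.
Transmission delay = L/R = 320 / 71000000 = 4.50704 μs.
Propagation delay = d/s = 210 m / 2.3e+08 m/s = 0.913043 μs.
Total = 5.42 μs.

5.42 μs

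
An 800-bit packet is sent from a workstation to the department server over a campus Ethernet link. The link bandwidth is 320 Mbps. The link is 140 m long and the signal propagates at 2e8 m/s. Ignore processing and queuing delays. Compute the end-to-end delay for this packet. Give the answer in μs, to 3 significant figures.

3.20 μs

Transmission delay = L/R = 800 / 320000000 = 2.5 μs.
Propagation delay = d/s = 140 m / 200000000 m/s = 0.7 μs.
Total = 3.20 μs.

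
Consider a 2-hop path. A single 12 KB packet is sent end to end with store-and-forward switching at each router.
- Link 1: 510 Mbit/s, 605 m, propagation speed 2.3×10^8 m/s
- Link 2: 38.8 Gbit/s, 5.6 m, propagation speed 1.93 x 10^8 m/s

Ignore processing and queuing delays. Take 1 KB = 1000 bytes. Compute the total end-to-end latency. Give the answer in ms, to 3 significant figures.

0.193 ms

L = 96000 bits.
Transmission delays (L/R per hop): 0.188235, 0.00247423 ms; sum = 0.19071 ms.
Propagation delays (d/s per hop): 0.00263043, 2.90155e-05 ms; sum = 0.00265945 ms.
End-to-end = 0.193 ms.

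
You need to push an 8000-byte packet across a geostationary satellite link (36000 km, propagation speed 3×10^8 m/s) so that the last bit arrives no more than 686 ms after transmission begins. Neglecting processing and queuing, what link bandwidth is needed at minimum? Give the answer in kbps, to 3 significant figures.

L = 64000 bits.
Propagation delay = 36000000 / 300000000 = 120 ms.
Transmission budget = 686 − 120 = 566 ms.
R ≥ L / t_tx = 64000 bits / 0.566 s = 113 kbps.

113 kbps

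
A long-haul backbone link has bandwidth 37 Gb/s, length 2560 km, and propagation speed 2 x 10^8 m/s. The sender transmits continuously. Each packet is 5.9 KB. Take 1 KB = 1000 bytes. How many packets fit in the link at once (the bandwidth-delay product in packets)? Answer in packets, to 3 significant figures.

10000 packets

Propagation delay = 2560000 / 200000000 = 0.0128 s.
BDP = R × t_prop = 37000000000 × 0.0128 = 473600000 bits.
In packets of 47200 bits: 10000 packets.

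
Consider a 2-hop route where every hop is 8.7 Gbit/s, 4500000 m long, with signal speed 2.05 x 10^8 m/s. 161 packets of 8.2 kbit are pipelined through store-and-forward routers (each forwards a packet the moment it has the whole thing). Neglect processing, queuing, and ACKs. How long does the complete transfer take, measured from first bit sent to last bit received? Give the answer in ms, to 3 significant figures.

Per-hop transmission t_tx = L/R = 8200/8700000000 = 0.000942529 ms.
Per-hop propagation t_prop = 4500000/2.05e+08 = 21.9512 ms.
Pipeline fill: first packet needs 2·t_tx to clear all hops; remaining 160 packets each add one t_tx.
Total = (2+161-1)·t_tx + 2·t_prop = 162·0.000942529 + 2·21.9512 = 44.1 ms.

44.1 ms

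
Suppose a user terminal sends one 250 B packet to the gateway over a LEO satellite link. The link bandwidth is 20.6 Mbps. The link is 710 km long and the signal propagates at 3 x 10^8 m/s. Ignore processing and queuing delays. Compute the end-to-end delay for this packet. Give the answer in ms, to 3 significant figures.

L = 250 × 8 = 2000 bits.
Transmission delay = L/R = 2000 / 20600000 = 0.0970874 ms.
Propagation delay = d/s = 710000 m / 300000000 m/s = 2.36667 ms.
Total = 2.46 ms.

2.46 ms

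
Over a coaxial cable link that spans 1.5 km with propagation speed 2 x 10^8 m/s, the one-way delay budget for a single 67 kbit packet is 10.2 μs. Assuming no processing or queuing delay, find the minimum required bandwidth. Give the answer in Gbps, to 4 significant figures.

Propagation delay = 1500 / 200000000 = 7.5 μs.
Transmission budget = 10.2 − 7.5 = 2.7 μs.
R ≥ L / t_tx = 67000 bits / 2.7e-06 s = 24.81 Gbps.

24.81 Gbps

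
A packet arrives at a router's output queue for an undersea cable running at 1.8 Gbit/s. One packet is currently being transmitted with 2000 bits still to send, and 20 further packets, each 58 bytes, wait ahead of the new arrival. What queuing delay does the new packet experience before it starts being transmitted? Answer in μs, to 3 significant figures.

Each queued packet: L/R = 464/1800000000 = 0.257778 μs.
20 queued → 5.15556 μs.
Plus remaining 2000 bits of current packet: 1.11111 μs.
Queuing delay = 6.27 μs.

6.27 μs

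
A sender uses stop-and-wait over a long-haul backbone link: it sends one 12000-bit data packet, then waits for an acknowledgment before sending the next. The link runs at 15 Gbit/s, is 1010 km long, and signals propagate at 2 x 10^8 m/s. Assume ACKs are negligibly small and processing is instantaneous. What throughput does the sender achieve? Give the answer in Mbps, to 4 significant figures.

1.188 Mbps

t_tx = L/R = 12000/15000000000 = 8e-07 s.
t_prop = 1010000/200000000 = 0.00505 s; RTT = 0.0101 s.
Cycle = t_tx + RTT = 0.0101008 s.
Throughput = L / cycle = 12000 / 0.0101008 = 1.188 Mbps.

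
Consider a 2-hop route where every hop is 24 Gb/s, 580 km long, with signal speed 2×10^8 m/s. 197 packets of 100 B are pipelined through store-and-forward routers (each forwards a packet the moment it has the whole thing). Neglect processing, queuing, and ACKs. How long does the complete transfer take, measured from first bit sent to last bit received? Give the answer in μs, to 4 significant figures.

5807 μs

Per-hop transmission t_tx = L/R = 800/24000000000 = 0.0333333 μs.
Per-hop propagation t_prop = 580000/200000000 = 2900 μs.
Pipeline fill: first packet needs 2·t_tx to clear all hops; remaining 196 packets each add one t_tx.
Total = (2+197-1)·t_tx + 2·t_prop = 198·0.0333333 + 2·2900 = 5807 μs.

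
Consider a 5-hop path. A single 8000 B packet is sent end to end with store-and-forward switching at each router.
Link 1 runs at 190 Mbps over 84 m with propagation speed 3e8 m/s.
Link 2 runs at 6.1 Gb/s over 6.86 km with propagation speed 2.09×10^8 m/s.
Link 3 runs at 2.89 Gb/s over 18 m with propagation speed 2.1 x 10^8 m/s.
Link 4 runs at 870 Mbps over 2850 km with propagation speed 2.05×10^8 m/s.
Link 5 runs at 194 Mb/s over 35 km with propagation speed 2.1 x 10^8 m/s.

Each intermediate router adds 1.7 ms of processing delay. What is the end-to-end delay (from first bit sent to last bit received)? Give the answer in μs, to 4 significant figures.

L = 8000 × 8 = 64000 bits.
Transmission delays (L/R per hop): 336.842, 10.4918, 22.1453, 73.5632, 329.897 μs; sum = 772.939 μs.
Propagation delays (d/s per hop): 0.28, 32.823, 0.0857143, 13902.4, 166.667 μs; sum = 14102.3 μs.
Processing at 4 router(s): 4 × 1.7 ms = 6800 μs.
End-to-end = 21680 μs.

21680 μs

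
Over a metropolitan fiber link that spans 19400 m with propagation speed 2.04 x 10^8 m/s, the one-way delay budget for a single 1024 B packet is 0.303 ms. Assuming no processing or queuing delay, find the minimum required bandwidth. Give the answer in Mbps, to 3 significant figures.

L = 8192 bits.
Propagation delay = 19400 / 204000000 = 0.095098 ms.
Transmission budget = 0.303 − 0.095098 = 0.207902 ms.
R ≥ L / t_tx = 8192 bits / 0.000207902 s = 39.4 Mbps.

39.4 Mbps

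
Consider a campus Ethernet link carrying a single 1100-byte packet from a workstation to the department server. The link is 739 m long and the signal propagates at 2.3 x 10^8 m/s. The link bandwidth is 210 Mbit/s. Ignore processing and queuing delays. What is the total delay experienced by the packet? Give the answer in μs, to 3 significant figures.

L = 1100 × 8 = 8800 bits.
Transmission delay = L/R = 8800 / 210000000 = 41.9048 μs.
Propagation delay = d/s = 739 m / 2.3e+08 m/s = 3.21304 μs.
Total = 45.1 μs.

45.1 μs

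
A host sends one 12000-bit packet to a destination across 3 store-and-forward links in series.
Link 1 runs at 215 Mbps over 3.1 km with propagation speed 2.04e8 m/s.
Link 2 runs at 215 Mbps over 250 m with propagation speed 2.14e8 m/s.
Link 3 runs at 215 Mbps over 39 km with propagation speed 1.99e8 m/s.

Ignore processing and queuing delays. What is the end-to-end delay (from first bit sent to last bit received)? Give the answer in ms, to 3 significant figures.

0.380 ms

Transmission delay per hop = L/R = 12000/215000000 = 0.055814 ms; 3 hops → 0.167442 ms.
Propagation delays (d/s per hop): 0.0151961, 0.00116822, 0.19598 ms; sum = 0.212344 ms.
End-to-end = 0.380 ms.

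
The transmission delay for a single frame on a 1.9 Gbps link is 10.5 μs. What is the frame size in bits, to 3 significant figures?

L = R × t_tx = 1900000000 b/s × 1.05e-05 s = 19950 bits.

20000 bits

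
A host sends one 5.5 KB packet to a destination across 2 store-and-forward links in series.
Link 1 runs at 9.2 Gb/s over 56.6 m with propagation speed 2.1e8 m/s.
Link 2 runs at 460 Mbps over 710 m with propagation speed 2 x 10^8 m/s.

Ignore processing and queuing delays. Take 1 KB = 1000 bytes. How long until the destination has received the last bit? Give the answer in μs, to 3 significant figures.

104 μs

L = 44000 bits.
Transmission delays (L/R per hop): 4.78261, 95.6522 μs; sum = 100.435 μs.
Propagation delays (d/s per hop): 0.269524, 3.55 μs; sum = 3.81952 μs.
End-to-end = 104 μs.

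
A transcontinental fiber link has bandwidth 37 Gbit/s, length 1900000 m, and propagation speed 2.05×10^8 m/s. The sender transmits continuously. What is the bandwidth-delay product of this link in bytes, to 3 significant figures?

Propagation delay = 1900000 / 2.05e+08 = 0.00926829 s.
BDP = R × t_prop = 37000000000 × 0.00926829 = 342927000 bits.
In bytes: 342927000/8 = 42900000 bytes.

42900000 bytes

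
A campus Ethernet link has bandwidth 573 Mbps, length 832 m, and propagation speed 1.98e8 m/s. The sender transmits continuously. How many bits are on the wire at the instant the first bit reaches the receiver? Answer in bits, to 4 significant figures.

Propagation delay = 832 / 198000000 = 4.20202e-06 s.
BDP = R × t_prop = 573000000 × 4.20202e-06 = 2407.76 bits.

2408 bits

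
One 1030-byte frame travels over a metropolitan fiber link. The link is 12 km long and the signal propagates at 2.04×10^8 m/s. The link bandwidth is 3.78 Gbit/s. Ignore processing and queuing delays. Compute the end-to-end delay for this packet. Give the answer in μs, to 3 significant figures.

61.0 μs

L = 1030 × 8 = 8240 bits.
Transmission delay = L/R = 8240 / 3780000000 = 2.17989 μs.
Propagation delay = d/s = 12000 m / 204000000 m/s = 58.8235 μs.
Total = 61.0 μs.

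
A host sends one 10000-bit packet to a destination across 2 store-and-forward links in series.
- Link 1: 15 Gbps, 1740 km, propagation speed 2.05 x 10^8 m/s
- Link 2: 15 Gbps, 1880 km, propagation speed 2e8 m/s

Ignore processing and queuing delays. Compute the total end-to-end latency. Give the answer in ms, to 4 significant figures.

Transmission delay per hop = L/R = 10000/15000000000 = 0.000666667 ms; 2 hops → 0.00133333 ms.
Propagation delays (d/s per hop): 8.4878, 9.4 ms; sum = 17.8878 ms.
End-to-end = 17.89 ms.

17.89 ms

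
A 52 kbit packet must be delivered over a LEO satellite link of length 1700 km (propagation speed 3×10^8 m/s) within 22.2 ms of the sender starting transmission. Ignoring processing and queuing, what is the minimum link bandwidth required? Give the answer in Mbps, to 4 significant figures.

3.145 Mbps

Propagation delay = 1700000 / 300000000 = 5.66667 ms.
Transmission budget = 22.2 − 5.66667 = 16.5333 ms.
R ≥ L / t_tx = 52000 bits / 0.0165333 s = 3.145 Mbps.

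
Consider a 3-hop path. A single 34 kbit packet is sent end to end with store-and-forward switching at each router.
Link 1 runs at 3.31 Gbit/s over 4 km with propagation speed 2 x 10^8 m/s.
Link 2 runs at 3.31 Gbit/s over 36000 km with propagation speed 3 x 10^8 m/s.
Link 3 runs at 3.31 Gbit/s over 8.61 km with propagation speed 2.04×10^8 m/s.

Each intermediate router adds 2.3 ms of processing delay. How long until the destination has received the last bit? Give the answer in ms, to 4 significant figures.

124.7 ms

L = 34000 bits.
Transmission delay per hop = L/R = 34000/3310000000 = 0.0102719 ms; 3 hops → 0.0308157 ms.
Propagation delays (d/s per hop): 0.02, 120, 0.0422059 ms; sum = 120.062 ms.
Processing at 2 router(s): 2 × 2.3 ms = 4.6 ms.
End-to-end = 124.7 ms.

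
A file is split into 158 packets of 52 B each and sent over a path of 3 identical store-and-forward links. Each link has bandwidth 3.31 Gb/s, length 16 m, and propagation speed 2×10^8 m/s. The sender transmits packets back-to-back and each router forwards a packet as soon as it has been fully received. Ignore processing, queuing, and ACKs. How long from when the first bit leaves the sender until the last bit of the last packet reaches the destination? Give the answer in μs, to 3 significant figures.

Per-hop transmission t_tx = L/R = 416/3310000000 = 0.12568 μs.
Per-hop propagation t_prop = 16/200000000 = 0.08 μs.
Pipeline fill: first packet needs 3·t_tx to clear all hops; remaining 157 packets each add one t_tx.
Total = (3+158-1)·t_tx + 3·t_prop = 160·0.12568 + 3·0.08 = 20.3 μs.

20.3 μs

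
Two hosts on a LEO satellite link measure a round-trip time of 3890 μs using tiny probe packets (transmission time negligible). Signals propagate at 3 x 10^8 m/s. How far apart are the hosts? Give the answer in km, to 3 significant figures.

One-way propagation = RTT/2 = 1945 μs.
d = s × t = 300000000 × 0.001945 = 584 km.

584 km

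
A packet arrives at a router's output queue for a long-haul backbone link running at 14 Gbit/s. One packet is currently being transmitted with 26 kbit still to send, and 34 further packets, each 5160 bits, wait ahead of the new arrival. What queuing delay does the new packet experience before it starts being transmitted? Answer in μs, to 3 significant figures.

Each queued packet: L/R = 5160/14000000000 = 0.368571 μs.
34 queued → 12.5314 μs.
Plus remaining 26000 bits of current packet: 1.85714 μs.
Queuing delay = 14.4 μs.

14.4 μs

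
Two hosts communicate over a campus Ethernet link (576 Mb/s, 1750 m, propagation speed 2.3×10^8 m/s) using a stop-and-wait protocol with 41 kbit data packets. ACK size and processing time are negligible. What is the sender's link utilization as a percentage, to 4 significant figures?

t_tx = L/R = 41000/576000000 = 7.11806e-05 s.
t_prop = 1750/2.3e+08 = 7.6087e-06 s; RTT = 1.52174e-05 s.
Cycle = t_tx + RTT = 8.63979e-05 s.
Utilization = t_tx / cycle = 7.11806e-05/8.63979e-05 = 82.39 %.

82.39 %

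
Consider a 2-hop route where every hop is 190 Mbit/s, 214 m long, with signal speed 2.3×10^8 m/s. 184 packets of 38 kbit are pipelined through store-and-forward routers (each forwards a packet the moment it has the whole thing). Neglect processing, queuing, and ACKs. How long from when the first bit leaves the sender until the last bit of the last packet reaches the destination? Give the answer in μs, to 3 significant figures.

Per-hop transmission t_tx = L/R = 38000/190000000 = 200 μs.
Per-hop propagation t_prop = 214/2.3e+08 = 0.930435 μs.
Pipeline fill: first packet needs 2·t_tx to clear all hops; remaining 183 packets each add one t_tx.
Total = (2+184-1)·t_tx + 2·t_prop = 185·200 + 2·0.930435 = 37000 μs.

37000 μs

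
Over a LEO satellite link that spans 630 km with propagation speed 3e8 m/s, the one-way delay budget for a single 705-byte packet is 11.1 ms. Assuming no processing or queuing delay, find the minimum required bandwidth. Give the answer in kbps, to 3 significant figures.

L = 5640 bits.
Propagation delay = 630000 / 300000000 = 2.1 ms.
Transmission budget = 11.1 − 2.1 = 9 ms.
R ≥ L / t_tx = 5640 bits / 0.009 s = 627 kbps.

627 kbps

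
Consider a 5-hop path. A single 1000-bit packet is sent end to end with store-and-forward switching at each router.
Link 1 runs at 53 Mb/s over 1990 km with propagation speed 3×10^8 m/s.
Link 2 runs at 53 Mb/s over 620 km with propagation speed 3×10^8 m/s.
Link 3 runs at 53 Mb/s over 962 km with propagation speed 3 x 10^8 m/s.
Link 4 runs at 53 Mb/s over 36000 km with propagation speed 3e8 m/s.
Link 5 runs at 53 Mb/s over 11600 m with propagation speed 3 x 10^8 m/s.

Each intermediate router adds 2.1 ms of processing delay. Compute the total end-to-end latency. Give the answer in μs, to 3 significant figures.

Transmission delay per hop = L/R = 1000/53000000 = 18.8679 μs; 5 hops → 94.3396 μs.
Propagation delays (d/s per hop): 6633.33, 2066.67, 3206.67, 120000, 38.6667 μs; sum = 131945 μs.
Processing at 4 router(s): 4 × 2.1 ms = 8400 μs.
End-to-end = 140000 μs.

140000 μs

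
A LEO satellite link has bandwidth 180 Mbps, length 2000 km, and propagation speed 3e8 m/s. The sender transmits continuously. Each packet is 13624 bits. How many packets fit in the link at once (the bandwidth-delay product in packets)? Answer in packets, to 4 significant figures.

Propagation delay = 2000000 / 300000000 = 0.00666667 s.
BDP = R × t_prop = 180000000 × 0.00666667 = 1200000 bits.
In packets of 13624 bits: 88.08 packets.

88.08 packets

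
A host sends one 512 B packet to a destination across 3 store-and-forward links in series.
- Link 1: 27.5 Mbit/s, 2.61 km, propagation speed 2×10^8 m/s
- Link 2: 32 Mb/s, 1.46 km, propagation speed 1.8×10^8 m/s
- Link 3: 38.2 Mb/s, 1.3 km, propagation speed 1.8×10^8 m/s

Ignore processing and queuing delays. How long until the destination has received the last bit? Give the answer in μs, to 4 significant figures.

L = 512 × 8 = 4096 bits.
Transmission delays (L/R per hop): 148.945, 128, 107.225 μs; sum = 384.171 μs.
Propagation delays (d/s per hop): 13.05, 8.11111, 7.22222 μs; sum = 28.3833 μs.
End-to-end = 412.6 μs.

412.6 μs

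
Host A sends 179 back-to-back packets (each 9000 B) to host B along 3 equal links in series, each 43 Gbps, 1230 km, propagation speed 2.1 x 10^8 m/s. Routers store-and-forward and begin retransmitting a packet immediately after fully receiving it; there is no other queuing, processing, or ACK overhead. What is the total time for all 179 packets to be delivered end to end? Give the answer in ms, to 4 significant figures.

17.87 ms

Per-hop transmission t_tx = L/R = 72000/43000000000 = 0.00167442 ms.
Per-hop propagation t_prop = 1230000/210000000 = 5.85714 ms.
Pipeline fill: first packet needs 3·t_tx to clear all hops; remaining 178 packets each add one t_tx.
Total = (3+179-1)·t_tx + 3·t_prop = 181·0.00167442 + 3·5.85714 = 17.87 ms.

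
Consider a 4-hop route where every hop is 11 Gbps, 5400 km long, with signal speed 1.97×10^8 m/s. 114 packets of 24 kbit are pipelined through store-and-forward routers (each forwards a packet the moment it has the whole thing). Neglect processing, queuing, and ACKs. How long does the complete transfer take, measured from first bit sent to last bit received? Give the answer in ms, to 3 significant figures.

Per-hop transmission t_tx = L/R = 24000/11000000000 = 0.00218182 ms.
Per-hop propagation t_prop = 5400000/197000000 = 27.4112 ms.
Pipeline fill: first packet needs 4·t_tx to clear all hops; remaining 113 packets each add one t_tx.
Total = (4+114-1)·t_tx + 4·t_prop = 117·0.00218182 + 4·27.4112 = 110 ms.

110 ms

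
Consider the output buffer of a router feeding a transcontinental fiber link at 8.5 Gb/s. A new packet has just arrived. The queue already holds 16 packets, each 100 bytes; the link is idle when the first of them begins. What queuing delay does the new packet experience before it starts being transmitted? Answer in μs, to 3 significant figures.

Each queued packet: L/R = 800/8500000000 = 0.0941176 μs.
16 queued → 1.50588 μs.
Queuing delay = 1.51 μs.

1.51 μs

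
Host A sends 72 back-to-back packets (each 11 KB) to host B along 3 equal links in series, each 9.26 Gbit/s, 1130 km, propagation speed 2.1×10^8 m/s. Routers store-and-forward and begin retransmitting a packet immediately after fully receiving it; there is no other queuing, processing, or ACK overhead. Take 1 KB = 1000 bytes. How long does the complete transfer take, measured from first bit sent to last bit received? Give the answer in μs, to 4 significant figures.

Per-hop transmission t_tx = L/R = 88000/9260000000 = 9.50324 μs.
Per-hop propagation t_prop = 1130000/210000000 = 5380.95 μs.
Pipeline fill: first packet needs 3·t_tx to clear all hops; remaining 71 packets each add one t_tx.
Total = (3+72-1)·t_tx + 3·t_prop = 74·9.50324 + 3·5380.95 = 16850 μs.

16850 μs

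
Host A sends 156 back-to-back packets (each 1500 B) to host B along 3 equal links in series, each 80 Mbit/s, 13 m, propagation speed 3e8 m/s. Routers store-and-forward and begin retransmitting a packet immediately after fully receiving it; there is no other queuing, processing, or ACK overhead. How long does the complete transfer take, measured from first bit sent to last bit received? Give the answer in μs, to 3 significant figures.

Per-hop transmission t_tx = L/R = 12000/80000000 = 150 μs.
Per-hop propagation t_prop = 13/300000000 = 0.0433333 μs.
Pipeline fill: first packet needs 3·t_tx to clear all hops; remaining 155 packets each add one t_tx.
Total = (3+156-1)·t_tx + 3·t_prop = 158·150 + 3·0.0433333 = 23700 μs.

23700 μs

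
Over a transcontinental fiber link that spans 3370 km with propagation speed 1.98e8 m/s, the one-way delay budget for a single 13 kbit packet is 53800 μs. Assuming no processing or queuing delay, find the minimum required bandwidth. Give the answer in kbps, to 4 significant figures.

353.5 kbps

Propagation delay = 3370000 / 198000000 = 17020.2 μs.
Transmission budget = 53800 − 17020.2 = 36779.8 μs.
R ≥ L / t_tx = 13000 bits / 0.0367798 s = 353.5 kbps.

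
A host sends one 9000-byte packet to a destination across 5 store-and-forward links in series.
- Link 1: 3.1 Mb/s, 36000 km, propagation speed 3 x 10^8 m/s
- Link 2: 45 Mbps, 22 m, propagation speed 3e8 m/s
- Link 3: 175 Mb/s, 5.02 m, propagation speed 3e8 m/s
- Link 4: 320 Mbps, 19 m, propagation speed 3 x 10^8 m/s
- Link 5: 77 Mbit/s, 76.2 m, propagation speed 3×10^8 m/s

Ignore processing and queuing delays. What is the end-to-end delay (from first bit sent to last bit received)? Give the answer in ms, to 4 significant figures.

146.4 ms

L = 9000 × 8 = 72000 bits.
Transmission delays (L/R per hop): 23.2258, 1.6, 0.411429, 0.225, 0.935065 ms; sum = 26.3973 ms.
Propagation delays (d/s per hop): 120, 7.33333e-05, 1.67333e-05, 6.33333e-05, 0.000254 ms; sum = 120 ms.
End-to-end = 146.4 ms.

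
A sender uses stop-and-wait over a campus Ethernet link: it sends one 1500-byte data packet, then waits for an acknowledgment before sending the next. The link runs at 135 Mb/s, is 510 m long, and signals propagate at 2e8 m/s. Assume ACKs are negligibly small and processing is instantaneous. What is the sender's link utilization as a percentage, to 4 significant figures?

t_tx = L/R = 12000/135000000 = 8.88889e-05 s.
t_prop = 510/200000000 = 2.55e-06 s; RTT = 5.1e-06 s.
Cycle = t_tx + RTT = 9.39889e-05 s.
Utilization = t_tx / cycle = 8.88889e-05/9.39889e-05 = 94.57 %.

94.57 %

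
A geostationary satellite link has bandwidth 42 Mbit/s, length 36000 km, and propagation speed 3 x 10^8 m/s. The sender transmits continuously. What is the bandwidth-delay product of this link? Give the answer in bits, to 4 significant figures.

5040000 bits

Propagation delay = 36000000 / 300000000 = 0.12 s.
BDP = R × t_prop = 42000000 × 0.12 = 5040000 bits.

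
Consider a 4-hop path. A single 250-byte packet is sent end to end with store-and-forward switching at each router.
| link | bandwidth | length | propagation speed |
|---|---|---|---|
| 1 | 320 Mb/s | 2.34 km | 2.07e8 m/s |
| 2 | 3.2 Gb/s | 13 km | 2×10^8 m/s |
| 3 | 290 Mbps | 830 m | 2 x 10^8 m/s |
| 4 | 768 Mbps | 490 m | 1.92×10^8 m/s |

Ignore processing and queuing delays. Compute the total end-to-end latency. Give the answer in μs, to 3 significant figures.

L = 250 × 8 = 2000 bits.
Transmission delays (L/R per hop): 6.25, 0.625, 6.89655, 2.60417 μs; sum = 16.3757 μs.
Propagation delays (d/s per hop): 11.3043, 65, 4.15, 2.55208 μs; sum = 83.0064 μs.
End-to-end = 99.4 μs.

99.4 μs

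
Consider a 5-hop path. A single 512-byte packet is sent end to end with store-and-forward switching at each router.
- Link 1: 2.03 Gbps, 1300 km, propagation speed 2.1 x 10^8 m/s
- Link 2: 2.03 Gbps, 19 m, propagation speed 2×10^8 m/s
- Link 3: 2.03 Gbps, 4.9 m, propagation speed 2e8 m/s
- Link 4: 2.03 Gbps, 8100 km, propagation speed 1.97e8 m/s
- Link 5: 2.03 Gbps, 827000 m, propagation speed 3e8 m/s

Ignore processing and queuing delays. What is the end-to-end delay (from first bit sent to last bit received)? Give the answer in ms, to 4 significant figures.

50.07 ms

L = 512 × 8 = 4096 bits.
Transmission delay per hop = L/R = 4096/2.03e+09 = 0.00201773 ms; 5 hops → 0.0100887 ms.
Propagation delays (d/s per hop): 6.19048, 9.5e-05, 2.45e-05, 41.1168, 2.75667 ms; sum = 50.064 ms.
End-to-end = 50.07 ms.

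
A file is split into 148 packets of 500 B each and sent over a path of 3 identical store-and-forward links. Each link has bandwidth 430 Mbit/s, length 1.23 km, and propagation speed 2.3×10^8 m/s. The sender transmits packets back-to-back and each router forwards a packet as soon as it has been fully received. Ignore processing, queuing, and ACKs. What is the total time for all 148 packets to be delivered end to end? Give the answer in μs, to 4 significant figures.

1411 μs

Per-hop transmission t_tx = L/R = 4000/430000000 = 9.30233 μs.
Per-hop propagation t_prop = 1230/2.3e+08 = 5.34783 μs.
Pipeline fill: first packet needs 3·t_tx to clear all hops; remaining 147 packets each add one t_tx.
Total = (3+148-1)·t_tx + 3·t_prop = 150·9.30233 + 3·5.34783 = 1411 μs.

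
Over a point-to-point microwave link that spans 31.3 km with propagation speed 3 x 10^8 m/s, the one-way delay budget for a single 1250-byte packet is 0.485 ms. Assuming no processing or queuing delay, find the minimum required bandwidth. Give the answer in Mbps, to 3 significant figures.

L = 10000 bits.
Propagation delay = 31300 / 300000000 = 0.104333 ms.
Transmission budget = 0.485 − 0.104333 = 0.380667 ms.
R ≥ L / t_tx = 10000 bits / 0.000380667 s = 26.3 Mbps.

26.3 Mbps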